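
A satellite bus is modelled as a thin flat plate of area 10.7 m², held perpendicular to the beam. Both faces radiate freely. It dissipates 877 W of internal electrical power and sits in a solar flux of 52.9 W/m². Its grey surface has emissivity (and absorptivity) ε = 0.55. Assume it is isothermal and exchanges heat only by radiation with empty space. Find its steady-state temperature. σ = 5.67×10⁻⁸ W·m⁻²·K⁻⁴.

At steady state, absorbed solar power + internal power = radiated power.
Absorbed: α·S·A_cross = 0.55·52.9·10.70 = 311.3 W (cross-section A).
Total input = 311.3 + 877 = 1188 W.
Radiated: εσ·A_surf·T⁴ with A_surf = 2A = 21.40 m².
T⁴ = 1188/(0.55·5.67×10⁻⁸·21.40) = 1.781×10⁹ K⁴.

T ≈ 205 K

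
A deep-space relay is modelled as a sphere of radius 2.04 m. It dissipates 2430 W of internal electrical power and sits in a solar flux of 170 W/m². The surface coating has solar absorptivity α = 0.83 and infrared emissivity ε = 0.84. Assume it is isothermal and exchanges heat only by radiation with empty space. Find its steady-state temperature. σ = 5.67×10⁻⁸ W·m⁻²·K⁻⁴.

At steady state, absorbed solar power + internal power = radiated power.
Absorbed: α·S·A_cross = 0.83·170·13.07 = 1845 W (cross-section πr²).
Total input = 1845 + 2430 = 4275 W.
Radiated: εσ·A_surf·T⁴ with A_surf = 4πr² = 52.30 m².
T⁴ = 4275/(0.84·5.67×10⁻⁸·52.30) = 1.716×10⁹ K⁴.

T ≈ 204 K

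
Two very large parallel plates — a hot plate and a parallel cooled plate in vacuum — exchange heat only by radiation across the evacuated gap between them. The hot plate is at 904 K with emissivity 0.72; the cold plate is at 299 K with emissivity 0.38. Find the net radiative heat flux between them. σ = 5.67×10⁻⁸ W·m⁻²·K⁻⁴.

For two infinite grey parallel plates, q = σ(T₁⁴ − T₂⁴)/(1/ε₁ + 1/ε₂ − 1).
T₁⁴ − T₂⁴ = 6.678×10¹¹ − 7.993×10⁹ = 6.598×10¹¹ K⁴.
1/ε₁ + 1/ε₂ − 1 = 1.389 + 2.632 − 1 = 3.020.
q = 5.67×10⁻⁸ × 6.598×10¹¹ / 3.020.

q ≈ 12400 W/m²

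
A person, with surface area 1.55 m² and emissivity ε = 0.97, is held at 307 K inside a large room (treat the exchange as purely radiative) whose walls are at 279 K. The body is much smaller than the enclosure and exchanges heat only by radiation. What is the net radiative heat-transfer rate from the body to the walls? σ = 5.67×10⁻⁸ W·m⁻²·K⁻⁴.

P_net ≈ 241 W

For a small grey body in a large enclosure: P_net = εσA(T_body⁴ − T_wall⁴).
A = 1.55 m²; T_body⁴ − T_wall⁴ = 8.883×10⁹ − 6.059×10⁹ = 2.824×10⁹ K⁴.
|P_net| = 0.97·5.67×10⁻⁸·1.550·2.824×10⁹.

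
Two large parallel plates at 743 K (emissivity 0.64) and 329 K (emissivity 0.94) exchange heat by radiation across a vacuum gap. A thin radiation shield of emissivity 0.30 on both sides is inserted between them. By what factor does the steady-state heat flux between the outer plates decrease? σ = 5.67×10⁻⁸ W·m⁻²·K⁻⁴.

factor ≈ 4.48

Without shield: q₀ = σΔ(T⁴)/(1/ε₁+1/ε₂−1) with denominator 1.626.
With shield the two gaps are in series; the resistances add: (1/ε₁+1/ε_s−1)+(1/ε_s+1/ε₂−1) = 3.896+3.397 = 7.293.
Heat-flux ratio q₀/q = 7.293/1.626.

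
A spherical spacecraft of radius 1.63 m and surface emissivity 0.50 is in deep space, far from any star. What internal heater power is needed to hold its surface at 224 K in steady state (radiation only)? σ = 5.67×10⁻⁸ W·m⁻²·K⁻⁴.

P = εσ·4πr²·T⁴.
4πr² = 33.39 m²; T⁴ = 2.518×10⁹ K⁴.
P = 0.50·5.67×10⁻⁸·33.39·2.518×10⁹.

P ≈ 2380 W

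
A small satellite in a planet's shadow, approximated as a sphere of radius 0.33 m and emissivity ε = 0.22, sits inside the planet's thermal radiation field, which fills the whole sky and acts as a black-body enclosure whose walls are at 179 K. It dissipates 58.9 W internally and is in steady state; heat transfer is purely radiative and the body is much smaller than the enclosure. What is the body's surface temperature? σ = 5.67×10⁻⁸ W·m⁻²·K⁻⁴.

For a small grey body in a large enclosure, net radiated power = εσA(T⁴ − T_w⁴).
Steady state: P = εσA(T⁴ − T_w⁴) with A = 4πr² = 1.368 m².
T⁴ = P/(εσA) + T_w⁴ = 58.9/(0.22·5.67×10⁻⁸·1.368) + (179)⁴
    = 3.450×10⁹ + 1.027×10⁹ = 4.477×10⁹ K⁴.

T ≈ 259 K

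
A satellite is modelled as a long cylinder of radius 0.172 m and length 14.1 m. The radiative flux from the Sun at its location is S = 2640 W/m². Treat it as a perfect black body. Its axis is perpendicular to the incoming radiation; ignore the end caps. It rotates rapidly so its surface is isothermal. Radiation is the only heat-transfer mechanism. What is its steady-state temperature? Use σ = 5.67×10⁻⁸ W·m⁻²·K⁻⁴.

T ≈ 349 K

At equilibrium, absorbed power = emitted power.
Absorbing cross-section = 2rL = 4.850 m²; emitting surface = 2πrL = 15.24 m² (ratio π).
S·A_cross = εσ·A_surf·T⁴  ⇒  T⁴ = S/(πσ).
T⁴ = 1.00·2640/(π·5.67×10⁻⁸) = 1.482×10¹⁰ K⁴.
T = (1.482×10¹⁰)^(1/4).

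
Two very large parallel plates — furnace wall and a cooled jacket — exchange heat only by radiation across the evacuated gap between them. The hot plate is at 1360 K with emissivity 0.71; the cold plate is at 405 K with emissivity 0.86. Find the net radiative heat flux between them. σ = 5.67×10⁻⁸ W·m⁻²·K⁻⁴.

For two infinite grey parallel plates, q = σ(T₁⁴ − T₂⁴)/(1/ε₁ + 1/ε₂ − 1).
T₁⁴ − T₂⁴ = 3.421×10¹² − 2.690×10¹⁰ = 3.394×10¹² K⁴.
1/ε₁ + 1/ε₂ − 1 = 1.408 + 1.163 − 1 = 1.571.
q = 5.67×10⁻⁸ × 3.394×10¹² / 1.571.

q ≈ 1.22×10⁵ W/m²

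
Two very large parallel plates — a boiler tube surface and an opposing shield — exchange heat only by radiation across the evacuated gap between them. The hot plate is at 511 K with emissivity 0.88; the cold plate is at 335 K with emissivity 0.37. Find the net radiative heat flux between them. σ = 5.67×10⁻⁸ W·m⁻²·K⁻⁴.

q ≈ 1110 W/m²

For two infinite grey parallel plates, q = σ(T₁⁴ − T₂⁴)/(1/ε₁ + 1/ε₂ − 1).
T₁⁴ − T₂⁴ = 6.818×10¹⁰ − 1.259×10¹⁰ = 5.559×10¹⁰ K⁴.
1/ε₁ + 1/ε₂ − 1 = 1.136 + 2.703 − 1 = 2.839.
q = 5.67×10⁻⁸ × 5.559×10¹⁰ / 2.839.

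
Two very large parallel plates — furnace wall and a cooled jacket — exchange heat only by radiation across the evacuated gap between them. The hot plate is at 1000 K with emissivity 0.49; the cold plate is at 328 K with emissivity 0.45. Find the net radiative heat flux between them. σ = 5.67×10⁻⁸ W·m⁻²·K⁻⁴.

For two infinite grey parallel plates, q = σ(T₁⁴ − T₂⁴)/(1/ε₁ + 1/ε₂ − 1).
T₁⁴ − T₂⁴ = 1.000×10¹² − 1.157×10¹⁰ = 9.884×10¹¹ K⁴.
1/ε₁ + 1/ε₂ − 1 = 2.041 + 2.222 − 1 = 3.263.
q = 5.67×10⁻⁸ × 9.884×10¹¹ / 3.263.

q ≈ 17200 W/m²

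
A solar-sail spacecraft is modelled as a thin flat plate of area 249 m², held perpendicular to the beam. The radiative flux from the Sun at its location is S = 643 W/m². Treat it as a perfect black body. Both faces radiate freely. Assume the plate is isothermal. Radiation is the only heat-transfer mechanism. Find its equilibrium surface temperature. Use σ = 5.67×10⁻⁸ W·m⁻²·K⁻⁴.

T ≈ 274 K

At equilibrium, absorbed power = emitted power.
Absorbing cross-section = A = 249.0 m²; emitting surface = 2A = 498.0 m² (ratio 2).
S·A_cross = εσ·A_surf·T⁴  ⇒  T⁴ = S/(2σ).
T⁴ = 1.00·643/(2·5.67×10⁻⁸) = 5.670×10⁹ K⁴.
T = (5.670×10⁹)^(1/4).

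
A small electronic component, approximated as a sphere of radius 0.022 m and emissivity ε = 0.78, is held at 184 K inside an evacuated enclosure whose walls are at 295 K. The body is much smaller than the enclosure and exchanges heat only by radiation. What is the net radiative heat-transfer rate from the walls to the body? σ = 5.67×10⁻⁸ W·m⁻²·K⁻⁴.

For a small grey body in a large enclosure: P_net = εσA(T_body⁴ − T_wall⁴).
A = 4πr² = 0.006082 m²; T_body⁴ − T_wall⁴ = 1.146×10⁹ − 7.573×10⁹ = -6.427×10⁹ K⁴.
|P_net| = 0.78·5.67×10⁻⁸·0.006082·6.427×10⁹.

P_net ≈ 1.73 W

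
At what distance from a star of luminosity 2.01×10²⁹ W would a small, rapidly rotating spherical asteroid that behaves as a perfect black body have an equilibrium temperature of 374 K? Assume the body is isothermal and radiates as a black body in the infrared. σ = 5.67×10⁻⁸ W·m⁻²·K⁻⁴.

For an isothermal black-emitting sphere, (1−a)S·πr² = σ·4πr²·T⁴ ⇒ S = 4σT⁴/(1−a).
S = 4·5.67×10⁻⁸·(374)⁴/1.00 = 4437 W/m².
Flux falls as S = L/(4πd²), so d = √(L/(4πS)) = √(2.01×10²⁹/(4π·4437)).

d ≈ 1.90×10¹² m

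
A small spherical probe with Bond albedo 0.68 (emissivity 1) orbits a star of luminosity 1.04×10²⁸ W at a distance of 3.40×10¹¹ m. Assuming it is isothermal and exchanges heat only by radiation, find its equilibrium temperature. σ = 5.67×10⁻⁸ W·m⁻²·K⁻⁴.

First find the stellar flux at distance d: S = L/(4πd²) = 1.04×10²⁸/(4π·(3.40×10¹¹)²) = 7159 W/m².
For an isothermal sphere, absorbed (1−a)S·πr² = emitted σ·4πr²·T⁴, so T⁴ = (1−a)S/(4σ).
T⁴ = 0.320·7159/(4·5.67×10⁻⁸) = 1.010×10¹⁰ K⁴.

T ≈ 317 K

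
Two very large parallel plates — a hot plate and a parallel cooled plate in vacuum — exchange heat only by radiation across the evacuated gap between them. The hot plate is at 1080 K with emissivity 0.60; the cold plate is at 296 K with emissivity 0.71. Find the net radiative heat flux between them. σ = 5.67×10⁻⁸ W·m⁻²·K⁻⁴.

q ≈ 37000 W/m²

For two infinite grey parallel plates, q = σ(T₁⁴ − T₂⁴)/(1/ε₁ + 1/ε₂ − 1).
T₁⁴ − T₂⁴ = 1.360×10¹² − 7.677×10⁹ = 1.353×10¹² K⁴.
1/ε₁ + 1/ε₂ − 1 = 1.667 + 1.408 − 1 = 2.075.
q = 5.67×10⁻⁸ × 1.353×10¹² / 2.075.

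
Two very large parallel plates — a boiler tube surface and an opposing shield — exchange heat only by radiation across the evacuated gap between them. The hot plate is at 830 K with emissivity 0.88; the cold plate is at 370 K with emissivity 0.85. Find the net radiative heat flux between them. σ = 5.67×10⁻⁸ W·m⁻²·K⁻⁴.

q ≈ 19700 W/m²

For two infinite grey parallel plates, q = σ(T₁⁴ − T₂⁴)/(1/ε₁ + 1/ε₂ − 1).
T₁⁴ − T₂⁴ = 4.746×10¹¹ − 1.874×10¹⁰ = 4.558×10¹¹ K⁴.
1/ε₁ + 1/ε₂ − 1 = 1.136 + 1.176 − 1 = 1.313.
q = 5.67×10⁻⁸ × 4.558×10¹¹ / 1.313.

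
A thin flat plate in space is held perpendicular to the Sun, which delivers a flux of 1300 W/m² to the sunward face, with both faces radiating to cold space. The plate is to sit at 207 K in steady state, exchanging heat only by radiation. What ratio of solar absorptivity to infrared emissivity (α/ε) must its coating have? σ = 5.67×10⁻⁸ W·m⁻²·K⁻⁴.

Balance: αS·A = εσ·2A·T⁴ ⇒ α/ε = 2σT⁴/S.
α/ε = 2·5.67×10⁻⁸·(207)⁴/1300 = 2·5.67×10⁻⁸·1.836×10⁹/1300.

α/ε ≈ 0.160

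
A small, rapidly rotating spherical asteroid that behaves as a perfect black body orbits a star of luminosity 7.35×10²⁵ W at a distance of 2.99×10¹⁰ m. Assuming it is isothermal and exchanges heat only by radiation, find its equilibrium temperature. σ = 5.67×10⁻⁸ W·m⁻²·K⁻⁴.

First find the stellar flux at distance d: S = L/(4πd²) = 7.35×10²⁵/(4π·(2.99×10¹⁰)²) = 6542 W/m².
For an isothermal sphere, absorbed (1−a)S·πr² = emitted σ·4πr²·T⁴, so T⁴ = (1−a)S/(4σ).
T⁴ = 1.00·6542/(4·5.67×10⁻⁸) = 2.885×10¹⁰ K⁴.

T ≈ 412 K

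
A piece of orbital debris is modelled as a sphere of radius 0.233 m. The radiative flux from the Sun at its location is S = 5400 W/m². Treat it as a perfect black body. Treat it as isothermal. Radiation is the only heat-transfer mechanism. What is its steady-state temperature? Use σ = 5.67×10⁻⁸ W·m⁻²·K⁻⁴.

At equilibrium, absorbed power = emitted power.
Absorbing cross-section = πr² = 0.1706 m²; emitting surface = 4πr² = 0.6822 m² (ratio 4).
S·A_cross = εσ·A_surf·T⁴  ⇒  T⁴ = S/(4σ).
T⁴ = 1.00·5400/(4·5.67×10⁻⁸) = 2.381×10¹⁰ K⁴.
T = (2.381×10¹⁰)^(1/4).

T ≈ 393 K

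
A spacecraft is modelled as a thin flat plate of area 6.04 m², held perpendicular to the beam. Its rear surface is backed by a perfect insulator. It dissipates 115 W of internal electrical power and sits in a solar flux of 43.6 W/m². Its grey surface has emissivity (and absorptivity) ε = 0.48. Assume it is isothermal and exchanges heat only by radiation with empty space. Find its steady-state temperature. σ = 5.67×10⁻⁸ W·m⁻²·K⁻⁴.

At steady state, absorbed solar power + internal power = radiated power.
Absorbed: α·S·A_cross = 0.48·43.6·6.040 = 126.4 W (cross-section A).
Total input = 126.4 + 115 = 241.4 W.
Radiated: εσ·A_surf·T⁴ with A_surf = A = 6.040 m².
T⁴ = 241.4/(0.48·5.67×10⁻⁸·6.040) = 1.469×10⁹ K⁴.

T ≈ 196 K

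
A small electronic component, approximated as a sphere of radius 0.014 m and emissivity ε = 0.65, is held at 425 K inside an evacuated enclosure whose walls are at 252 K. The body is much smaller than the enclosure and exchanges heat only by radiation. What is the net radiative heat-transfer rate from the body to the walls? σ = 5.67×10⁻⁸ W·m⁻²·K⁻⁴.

For a small grey body in a large enclosure: P_net = εσA(T_body⁴ − T_wall⁴).
A = 4πr² = 0.002463 m²; T_body⁴ − T_wall⁴ = 3.263×10¹⁰ − 4.033×10⁹ = 2.859×10¹⁰ K⁴.
|P_net| = 0.65·5.67×10⁻⁸·0.002463·2.859×10¹⁰.

P_net ≈ 2.60 W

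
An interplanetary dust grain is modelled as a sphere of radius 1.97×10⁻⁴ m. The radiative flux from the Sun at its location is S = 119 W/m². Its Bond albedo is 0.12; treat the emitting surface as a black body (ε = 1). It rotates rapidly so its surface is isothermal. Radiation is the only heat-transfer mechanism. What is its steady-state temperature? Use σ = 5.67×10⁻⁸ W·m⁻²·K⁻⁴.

T ≈ 147 K

At equilibrium, absorbed power = emitted power.
Absorbing cross-section = πr² = 1.219×10⁻⁷ m²; emitting surface = 4πr² = 4.877×10⁻⁷ m² (ratio 4).
(1−a)S·A_cross = εσ·A_surf·T⁴  ⇒  T⁴ = (1−a)S/(4σ).
T⁴ = 0.880·119/(4·5.67×10⁻⁸) = 4.617×10⁸ K⁴.
T = (4.617×10⁸)^(1/4).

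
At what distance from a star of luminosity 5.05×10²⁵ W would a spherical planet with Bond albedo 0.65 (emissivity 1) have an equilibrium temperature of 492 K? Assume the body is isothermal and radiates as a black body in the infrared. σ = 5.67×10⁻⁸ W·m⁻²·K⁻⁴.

d ≈ 1.03×10¹⁰ m

For an isothermal black-emitting sphere, (1−a)S·πr² = σ·4πr²·T⁴ ⇒ S = 4σT⁴/(1−a).
S = 4·5.67×10⁻⁸·(492)⁴/0.350 = 37970 W/m².
Flux falls as S = L/(4πd²), so d = √(L/(4πS)) = √(5.05×10²⁵/(4π·37970)).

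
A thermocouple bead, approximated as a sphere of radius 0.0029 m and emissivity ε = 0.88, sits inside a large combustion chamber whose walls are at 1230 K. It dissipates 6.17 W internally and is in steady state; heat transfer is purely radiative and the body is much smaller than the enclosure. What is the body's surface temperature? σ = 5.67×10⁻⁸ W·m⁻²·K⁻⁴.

T ≈ 1360 K

For a small grey body in a large enclosure, net radiated power = εσA(T⁴ − T_w⁴).
Steady state: P = εσA(T⁴ − T_w⁴) with A = 4πr² = 1.057×10⁻⁴ m².
T⁴ = P/(εσA) + T_w⁴ = 6.17/(0.88·5.67×10⁻⁸·1.057×10⁻⁴) + (1230)⁴
    = 1.170×10¹² + 2.289×10¹² = 3.459×10¹² K⁴.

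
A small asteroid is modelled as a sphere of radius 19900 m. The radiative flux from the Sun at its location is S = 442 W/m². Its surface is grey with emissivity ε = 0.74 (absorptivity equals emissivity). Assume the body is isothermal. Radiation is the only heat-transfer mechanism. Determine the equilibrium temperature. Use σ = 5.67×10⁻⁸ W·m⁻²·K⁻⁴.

At equilibrium, absorbed power = emitted power.
Absorbing cross-section = πr² = 1.244×10⁹ m²; emitting surface = 4πr² = 4.976×10⁹ m² (ratio 4).
εS·A_cross = εσ·A_surf·T⁴  ⇒  T⁴ = S/(4σ)   (ε cancels).
T⁴ = 442/(4·5.67×10⁻⁸) = 1.949×10⁹ K⁴.
T = (1.949×10⁹)^(1/4).

T ≈ 210 K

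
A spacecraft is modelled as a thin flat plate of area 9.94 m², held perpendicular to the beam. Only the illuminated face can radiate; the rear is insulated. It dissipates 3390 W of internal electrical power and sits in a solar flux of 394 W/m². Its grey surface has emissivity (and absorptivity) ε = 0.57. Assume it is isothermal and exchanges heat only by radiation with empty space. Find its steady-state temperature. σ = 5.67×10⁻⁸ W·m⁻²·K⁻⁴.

T ≈ 364 K

At steady state, absorbed solar power + internal power = radiated power.
Absorbed: α·S·A_cross = 0.57·394·9.940 = 2232 W (cross-section A).
Total input = 2232 + 3390 = 5622 W.
Radiated: εσ·A_surf·T⁴ with A_surf = A = 9.940 m².
T⁴ = 5622/(0.57·5.67×10⁻⁸·9.940) = 1.750×10¹⁰ K⁴.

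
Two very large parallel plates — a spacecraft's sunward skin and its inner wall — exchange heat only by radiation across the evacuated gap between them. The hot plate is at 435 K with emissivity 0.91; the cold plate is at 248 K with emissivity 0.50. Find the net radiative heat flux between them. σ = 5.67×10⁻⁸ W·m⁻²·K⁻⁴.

For two infinite grey parallel plates, q = σ(T₁⁴ − T₂⁴)/(1/ε₁ + 1/ε₂ − 1).
T₁⁴ − T₂⁴ = 3.581×10¹⁰ − 3.783×10⁹ = 3.202×10¹⁰ K⁴.
1/ε₁ + 1/ε₂ − 1 = 1.099 + 2.000 − 1 = 2.099.
q = 5.67×10⁻⁸ × 3.202×10¹⁰ / 2.099.

q ≈ 865 W/m²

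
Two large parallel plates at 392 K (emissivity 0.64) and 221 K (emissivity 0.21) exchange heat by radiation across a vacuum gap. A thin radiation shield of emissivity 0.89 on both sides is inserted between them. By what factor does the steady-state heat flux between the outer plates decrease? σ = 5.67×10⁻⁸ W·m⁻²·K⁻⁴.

factor ≈ 1.23

Without shield: q₀ = σΔ(T⁴)/(1/ε₁+1/ε₂−1) with denominator 5.324.
With shield the two gaps are in series; the resistances add: (1/ε₁+1/ε_s−1)+(1/ε_s+1/ε₂−1) = 1.686+4.886 = 6.572.
Heat-flux ratio q₀/q = 6.572/5.324.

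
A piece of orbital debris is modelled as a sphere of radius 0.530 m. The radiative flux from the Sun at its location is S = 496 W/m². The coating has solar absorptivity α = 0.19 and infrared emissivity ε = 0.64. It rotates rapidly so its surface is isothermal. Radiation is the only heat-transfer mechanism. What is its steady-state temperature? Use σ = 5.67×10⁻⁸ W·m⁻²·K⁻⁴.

At equilibrium, absorbed power = emitted power.
Absorbing cross-section = πr² = 0.8825 m²; emitting surface = 4πr² = 3.530 m² (ratio 4).
αS·A_cross = εσ·A_surf·T⁴  ⇒  T⁴ = αS/(ε·4σ).
T⁴ = 0.190·496/(0.64·4·5.67×10⁻⁸) = 6.493×10⁸ K⁴.
T = (6.493×10⁸)^(1/4).

T ≈ 160 K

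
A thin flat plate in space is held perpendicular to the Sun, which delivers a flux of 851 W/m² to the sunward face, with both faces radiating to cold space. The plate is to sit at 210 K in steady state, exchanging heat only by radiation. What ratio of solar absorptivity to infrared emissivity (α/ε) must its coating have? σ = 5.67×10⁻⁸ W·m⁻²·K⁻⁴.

Balance: αS·A = εσ·2A·T⁴ ⇒ α/ε = 2σT⁴/S.
α/ε = 2·5.67×10⁻⁸·(210)⁴/851 = 2·5.67×10⁻⁸·1.945×10⁹/851.

α/ε ≈ 0.259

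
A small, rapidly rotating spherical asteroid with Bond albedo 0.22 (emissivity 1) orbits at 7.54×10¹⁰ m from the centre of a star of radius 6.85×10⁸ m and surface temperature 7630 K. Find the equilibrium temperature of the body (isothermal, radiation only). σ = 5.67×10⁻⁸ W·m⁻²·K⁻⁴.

T ≈ 483 K

The star's surface emits σT_*⁴; at distance d the flux is S = σT_*⁴(R_*/d)².
S = 5.67×10⁻⁸·(7630)⁴·(6.85×10⁸/7.54×10¹⁰)² = 15860 W/m².
For an isothermal sphere T⁴ = (1−a)S/(4σ) = 5.455×10¹⁰ K⁴.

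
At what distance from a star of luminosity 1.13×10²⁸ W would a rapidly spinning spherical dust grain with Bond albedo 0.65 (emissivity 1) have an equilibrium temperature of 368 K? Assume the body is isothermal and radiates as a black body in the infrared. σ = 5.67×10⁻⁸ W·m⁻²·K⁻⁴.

d ≈ 2.75×10¹¹ m

For an isothermal black-emitting sphere, (1−a)S·πr² = σ·4πr²·T⁴ ⇒ S = 4σT⁴/(1−a).
S = 4·5.67×10⁻⁸·(368)⁴/0.350 = 11880 W/m².
Flux falls as S = L/(4πd²), so d = √(L/(4πS)) = √(1.13×10²⁸/(4π·11880)).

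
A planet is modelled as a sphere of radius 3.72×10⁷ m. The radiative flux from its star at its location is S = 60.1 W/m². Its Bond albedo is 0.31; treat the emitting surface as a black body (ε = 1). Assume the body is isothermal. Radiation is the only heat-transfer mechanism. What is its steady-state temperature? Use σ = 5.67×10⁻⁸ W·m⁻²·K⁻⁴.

At equilibrium, absorbed power = emitted power.
Absorbing cross-section = πr² = 4.347×10¹⁵ m²; emitting surface = 4πr² = 1.739×10¹⁶ m² (ratio 4).
(1−a)S·A_cross = εσ·A_surf·T⁴  ⇒  T⁴ = (1−a)S/(4σ).
T⁴ = 0.690·60.1/(4·5.67×10⁻⁸) = 1.828×10⁸ K⁴.
T = (1.828×10⁸)^(1/4).

T ≈ 116 K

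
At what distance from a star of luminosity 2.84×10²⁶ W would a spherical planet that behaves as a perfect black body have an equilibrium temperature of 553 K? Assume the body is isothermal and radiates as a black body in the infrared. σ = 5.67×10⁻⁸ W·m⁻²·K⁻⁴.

For an isothermal black-emitting sphere, (1−a)S·πr² = σ·4πr²·T⁴ ⇒ S = 4σT⁴/(1−a).
S = 4·5.67×10⁻⁸·(553)⁴/1.00 = 21210 W/m².
Flux falls as S = L/(4πd²), so d = √(L/(4πS)) = √(2.84×10²⁶/(4π·21210)).

d ≈ 3.26×10¹⁰ m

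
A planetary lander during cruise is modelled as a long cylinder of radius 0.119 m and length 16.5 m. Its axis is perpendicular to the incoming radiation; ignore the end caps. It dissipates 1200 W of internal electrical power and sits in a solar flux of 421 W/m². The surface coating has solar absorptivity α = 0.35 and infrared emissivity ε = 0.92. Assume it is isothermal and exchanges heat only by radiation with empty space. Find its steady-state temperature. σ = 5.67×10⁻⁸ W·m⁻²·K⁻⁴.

At steady state, absorbed solar power + internal power = radiated power.
Absorbed: α·S·A_cross = 0.35·421·3.927 = 578.6 W (cross-section 2rL).
Total input = 578.6 + 1200 = 1779 W.
Radiated: εσ·A_surf·T⁴ with A_surf = 2πrL = 12.34 m².
T⁴ = 1779/(0.92·5.67×10⁻⁸·12.34) = 2.764×10⁹ K⁴.

T ≈ 229 K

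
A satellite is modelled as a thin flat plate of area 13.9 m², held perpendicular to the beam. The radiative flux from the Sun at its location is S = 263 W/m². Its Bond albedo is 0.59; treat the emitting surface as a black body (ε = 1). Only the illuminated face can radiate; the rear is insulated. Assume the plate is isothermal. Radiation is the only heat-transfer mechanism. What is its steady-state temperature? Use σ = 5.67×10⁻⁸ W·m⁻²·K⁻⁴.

At equilibrium, absorbed power = emitted power.
Absorbing cross-section = A = 13.90 m²; emitting surface = A = 13.90 m² (ratio 1).
(1−a)S·A_cross = εσ·A_surf·T⁴  ⇒  T⁴ = (1−a)S/(1σ).
T⁴ = 0.410·263/(1·5.67×10⁻⁸) = 1.902×10⁹ K⁴.
T = (1.902×10⁹)^(1/4).

T ≈ 209 K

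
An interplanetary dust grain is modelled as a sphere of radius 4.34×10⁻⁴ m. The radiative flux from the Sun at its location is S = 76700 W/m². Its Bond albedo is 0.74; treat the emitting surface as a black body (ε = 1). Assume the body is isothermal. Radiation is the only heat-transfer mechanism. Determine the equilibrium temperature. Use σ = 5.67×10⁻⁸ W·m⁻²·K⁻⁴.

At equilibrium, absorbed power = emitted power.
Absorbing cross-section = πr² = 5.917×10⁻⁷ m²; emitting surface = 4πr² = 2.367×10⁻⁶ m² (ratio 4).
(1−a)S·A_cross = εσ·A_surf·T⁴  ⇒  T⁴ = (1−a)S/(4σ).
T⁴ = 0.260·76700/(4·5.67×10⁻⁸) = 8.793×10¹⁰ K⁴.
T = (8.793×10¹⁰)^(1/4).

T ≈ 545 K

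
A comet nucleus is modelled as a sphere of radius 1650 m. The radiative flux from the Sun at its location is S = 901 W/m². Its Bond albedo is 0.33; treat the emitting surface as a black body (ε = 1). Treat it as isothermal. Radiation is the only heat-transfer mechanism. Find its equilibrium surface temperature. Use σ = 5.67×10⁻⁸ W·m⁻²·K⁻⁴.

T ≈ 227 K

At equilibrium, absorbed power = emitted power.
Absorbing cross-section = πr² = 8.553×10⁶ m²; emitting surface = 4πr² = 3.421×10⁷ m² (ratio 4).
(1−a)S·A_cross = εσ·A_surf·T⁴  ⇒  T⁴ = (1−a)S/(4σ).
T⁴ = 0.670·901/(4·5.67×10⁻⁸) = 2.662×10⁹ K⁴.
T = (2.662×10⁹)^(1/4).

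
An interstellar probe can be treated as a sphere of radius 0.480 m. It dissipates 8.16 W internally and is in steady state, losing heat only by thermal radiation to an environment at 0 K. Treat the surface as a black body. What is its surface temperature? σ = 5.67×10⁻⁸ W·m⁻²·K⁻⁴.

Steady state: internal power = radiated power, P = εσA T⁴.
Radiating area A = 4πr² = 2.895 m².
T⁴ = P/(εσA) = 8.16/(1.0·5.67×10⁻⁸·2.895) = 4.971×10⁷ K⁴.
T = (4.971×10⁷)^(1/4).

T ≈ 84.0 K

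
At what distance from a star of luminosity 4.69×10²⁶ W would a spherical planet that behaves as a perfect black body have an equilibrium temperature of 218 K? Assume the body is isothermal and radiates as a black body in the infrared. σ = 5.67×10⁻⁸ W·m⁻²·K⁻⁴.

For an isothermal black-emitting sphere, (1−a)S·πr² = σ·4πr²·T⁴ ⇒ S = 4σT⁴/(1−a).
S = 4·5.67×10⁻⁸·(218)⁴/1.00 = 512.2 W/m².
Flux falls as S = L/(4πd²), so d = √(L/(4πS)) = √(4.69×10²⁶/(4π·512.2)).

d ≈ 2.70×10¹¹ m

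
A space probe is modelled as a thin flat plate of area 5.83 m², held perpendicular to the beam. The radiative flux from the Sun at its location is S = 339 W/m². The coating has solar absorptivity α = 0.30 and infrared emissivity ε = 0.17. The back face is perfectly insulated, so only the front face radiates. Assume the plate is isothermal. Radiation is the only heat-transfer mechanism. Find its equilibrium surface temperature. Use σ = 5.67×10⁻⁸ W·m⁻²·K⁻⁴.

T ≈ 320 K

At equilibrium, absorbed power = emitted power.
Absorbing cross-section = A = 5.830 m²; emitting surface = A = 5.830 m² (ratio 1).
αS·A_cross = εσ·A_surf·T⁴  ⇒  T⁴ = αS/(ε·1σ).
T⁴ = 0.300·339/(0.17·1·5.67×10⁻⁸) = 1.055×10¹⁰ K⁴.
T = (1.055×10¹⁰)^(1/4).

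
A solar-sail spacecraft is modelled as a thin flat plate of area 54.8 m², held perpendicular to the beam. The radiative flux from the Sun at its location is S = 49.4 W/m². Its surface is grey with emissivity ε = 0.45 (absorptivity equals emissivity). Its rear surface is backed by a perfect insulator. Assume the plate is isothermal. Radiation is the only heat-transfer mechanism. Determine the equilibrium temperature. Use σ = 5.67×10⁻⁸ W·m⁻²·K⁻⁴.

At equilibrium, absorbed power = emitted power.
Absorbing cross-section = A = 54.80 m²; emitting surface = A = 54.80 m² (ratio 1).
εS·A_cross = εσ·A_surf·T⁴  ⇒  T⁴ = S/(1σ)   (ε cancels).
T⁴ = 49.4/(1·5.67×10⁻⁸) = 8.713×10⁸ K⁴.
T = (8.713×10⁸)^(1/4).

T ≈ 172 K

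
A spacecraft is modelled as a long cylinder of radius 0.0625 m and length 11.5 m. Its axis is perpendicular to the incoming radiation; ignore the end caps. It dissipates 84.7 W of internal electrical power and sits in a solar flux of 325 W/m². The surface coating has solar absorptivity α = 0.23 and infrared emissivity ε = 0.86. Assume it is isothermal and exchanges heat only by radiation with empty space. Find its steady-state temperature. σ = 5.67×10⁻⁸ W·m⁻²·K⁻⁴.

At steady state, absorbed solar power + internal power = radiated power.
Absorbed: α·S·A_cross = 0.23·325·1.438 = 107.5 W (cross-section 2rL).
Total input = 107.5 + 84.7 = 192.2 W.
Radiated: εσ·A_surf·T⁴ with A_surf = 2πrL = 4.516 m².
T⁴ = 192.2/(0.86·5.67×10⁻⁸·4.516) = 8.726×10⁸ K⁴.

T ≈ 172 K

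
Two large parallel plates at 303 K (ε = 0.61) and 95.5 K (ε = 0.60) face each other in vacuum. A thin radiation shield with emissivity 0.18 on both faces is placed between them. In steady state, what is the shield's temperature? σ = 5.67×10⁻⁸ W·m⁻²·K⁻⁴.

In steady state the net flux on the hot side equals that on the cold side.
σ(T₁⁴−T_s⁴)/D₁ = σ(T_s⁴−T₂⁴)/D₂, with D₁ = 1/ε₁+1/ε_s−1 = 6.195, D₂ = 1/ε_s+1/ε₂−1 = 6.222.
Solve for T_s⁴: T_s⁴ = (D₂·T₁⁴ + D₁·T₂⁴)/(D₁+D₂) = 4.265×10⁹ K⁴.

T_s ≈ 256 K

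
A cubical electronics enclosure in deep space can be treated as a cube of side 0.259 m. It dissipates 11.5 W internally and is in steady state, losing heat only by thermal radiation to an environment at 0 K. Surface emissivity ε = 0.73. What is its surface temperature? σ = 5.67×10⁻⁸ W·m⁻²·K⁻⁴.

T ≈ 162 K

Steady state: internal power = radiated power, P = εσA T⁴.
Radiating area A = 6L² = 0.4025 m².
T⁴ = P/(εσA) = 11.5/(0.73·5.67×10⁻⁸·0.4025) = 6.903×10⁸ K⁴.
T = (6.903×10⁸)^(1/4).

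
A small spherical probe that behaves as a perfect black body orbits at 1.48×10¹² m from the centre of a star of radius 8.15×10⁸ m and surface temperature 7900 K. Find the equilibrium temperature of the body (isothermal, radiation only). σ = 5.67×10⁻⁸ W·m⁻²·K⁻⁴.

T ≈ 131 K

The star's surface emits σT_*⁴; at distance d the flux is S = σT_*⁴(R_*/d)².
S = 5.67×10⁻⁸·(7900)⁴·(8.15×10⁸/1.48×10¹²)² = 66.97 W/m².
For an isothermal sphere T⁴ = (1−a)S/(4σ) = 2.953×10⁸ K⁴.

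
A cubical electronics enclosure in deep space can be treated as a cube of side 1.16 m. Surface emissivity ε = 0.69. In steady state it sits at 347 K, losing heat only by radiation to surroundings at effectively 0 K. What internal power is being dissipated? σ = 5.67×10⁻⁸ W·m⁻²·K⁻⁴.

Steady state: P = εσA T⁴.
A = 6L² = 8.074 m²; T⁴ = (347)⁴ = 1.450×10¹⁰ K⁴.
P = 0.69 × 5.67×10⁻⁸ × 8.074 × 1.450×10¹⁰.

P ≈ 4580 W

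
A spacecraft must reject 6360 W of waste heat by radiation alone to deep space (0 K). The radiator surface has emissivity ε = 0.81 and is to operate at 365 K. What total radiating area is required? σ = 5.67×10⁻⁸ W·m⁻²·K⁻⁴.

A ≈ 7.80 m²

P = εσA T⁴ ⇒ A = P/(εσT⁴).
T⁴ = 1.775×10¹⁰ K⁴.
A = 6360/(0.81 × 5.67×10⁻⁸ × 1.775×10¹⁰).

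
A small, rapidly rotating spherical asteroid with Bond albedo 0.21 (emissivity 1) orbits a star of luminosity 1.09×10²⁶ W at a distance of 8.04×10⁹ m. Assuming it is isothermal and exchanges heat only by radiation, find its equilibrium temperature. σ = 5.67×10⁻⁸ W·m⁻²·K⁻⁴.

First find the stellar flux at distance d: S = L/(4πd²) = 1.09×10²⁶/(4π·(8.04×10⁹)²) = 1.342×10⁵ W/m².
For an isothermal sphere, absorbed (1−a)S·πr² = emitted σ·4πr²·T⁴, so T⁴ = (1−a)S/(4σ).
T⁴ = 0.790·1.342×10⁵/(4·5.67×10⁻⁸) = 4.674×10¹¹ K⁴.

T ≈ 827 K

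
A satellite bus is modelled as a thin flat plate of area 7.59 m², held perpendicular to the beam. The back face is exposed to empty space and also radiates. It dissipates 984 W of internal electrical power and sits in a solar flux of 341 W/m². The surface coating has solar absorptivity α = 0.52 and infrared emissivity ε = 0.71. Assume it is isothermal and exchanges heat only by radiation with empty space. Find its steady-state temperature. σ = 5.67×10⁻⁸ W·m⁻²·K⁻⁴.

T ≈ 248 K

At steady state, absorbed solar power + internal power = radiated power.
Absorbed: α·S·A_cross = 0.52·341·7.590 = 1346 W (cross-section A).
Total input = 1346 + 984 = 2330 W.
Radiated: εσ·A_surf·T⁴ with A_surf = 2A = 15.18 m².
T⁴ = 2330/(0.71·5.67×10⁻⁸·15.18) = 3.813×10⁹ K⁴.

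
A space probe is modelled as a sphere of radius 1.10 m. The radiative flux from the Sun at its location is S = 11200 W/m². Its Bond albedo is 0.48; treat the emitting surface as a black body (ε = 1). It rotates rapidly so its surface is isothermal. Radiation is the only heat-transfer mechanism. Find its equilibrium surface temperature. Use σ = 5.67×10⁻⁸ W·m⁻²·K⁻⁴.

T ≈ 400 K

At equilibrium, absorbed power = emitted power.
Absorbing cross-section = πr² = 3.801 m²; emitting surface = 4πr² = 15.21 m² (ratio 4).
(1−a)S·A_cross = εσ·A_surf·T⁴  ⇒  T⁴ = (1−a)S/(4σ).
T⁴ = 0.520·11200/(4·5.67×10⁻⁸) = 2.568×10¹⁰ K⁴.
T = (2.568×10¹⁰)^(1/4).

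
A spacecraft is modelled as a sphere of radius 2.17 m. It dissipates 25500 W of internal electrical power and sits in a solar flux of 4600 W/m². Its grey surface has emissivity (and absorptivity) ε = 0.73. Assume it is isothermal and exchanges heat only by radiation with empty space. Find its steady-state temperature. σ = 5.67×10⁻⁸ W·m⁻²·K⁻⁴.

T ≈ 419 K

At steady state, absorbed solar power + internal power = radiated power.
Absorbed: α·S·A_cross = 0.73·4600·14.79 = 49680 W (cross-section πr²).
Total input = 49680 + 25500 = 75180 W.
Radiated: εσ·A_surf·T⁴ with A_surf = 4πr² = 59.17 m².
T⁴ = 75180/(0.73·5.67×10⁻⁸·59.17) = 3.069×10¹⁰ K⁴.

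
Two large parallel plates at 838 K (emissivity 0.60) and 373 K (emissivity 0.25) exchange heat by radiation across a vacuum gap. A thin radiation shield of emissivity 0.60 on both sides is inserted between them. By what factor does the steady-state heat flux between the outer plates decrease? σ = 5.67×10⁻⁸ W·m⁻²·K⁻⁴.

factor ≈ 1.50

Without shield: q₀ = σΔ(T⁴)/(1/ε₁+1/ε₂−1) with denominator 4.667.
With shield the two gaps are in series; the resistances add: (1/ε₁+1/ε_s−1)+(1/ε_s+1/ε₂−1) = 2.333+4.667 = 7.000.
Heat-flux ratio q₀/q = 7.000/4.667.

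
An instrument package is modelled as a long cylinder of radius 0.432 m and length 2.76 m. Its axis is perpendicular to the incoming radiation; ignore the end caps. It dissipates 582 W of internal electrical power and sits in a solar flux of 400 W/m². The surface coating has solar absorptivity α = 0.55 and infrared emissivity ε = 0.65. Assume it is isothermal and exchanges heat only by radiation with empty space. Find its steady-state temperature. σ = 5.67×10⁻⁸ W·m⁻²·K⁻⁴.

T ≈ 252 K

At steady state, absorbed solar power + internal power = radiated power.
Absorbed: α·S·A_cross = 0.55·400·2.385 = 524.6 W (cross-section 2rL).
Total input = 524.6 + 582 = 1107 W.
Radiated: εσ·A_surf·T⁴ with A_surf = 2πrL = 7.492 m².
T⁴ = 1107/(0.65·5.67×10⁻⁸·7.492) = 4.008×10⁹ K⁴.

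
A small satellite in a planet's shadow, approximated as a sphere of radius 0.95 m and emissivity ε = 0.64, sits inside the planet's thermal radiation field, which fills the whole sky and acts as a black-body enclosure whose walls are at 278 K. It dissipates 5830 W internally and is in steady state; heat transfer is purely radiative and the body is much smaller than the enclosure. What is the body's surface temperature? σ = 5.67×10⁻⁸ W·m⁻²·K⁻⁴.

For a small grey body in a large enclosure, net radiated power = εσA(T⁴ − T_w⁴).
Steady state: P = εσA(T⁴ − T_w⁴) with A = 4πr² = 11.34 m².
T⁴ = P/(εσA) + T_w⁴ = 5830/(0.64·5.67×10⁻⁸·11.34) + (278)⁴
    = 1.417×10¹⁰ + 5.973×10⁹ = 2.014×10¹⁰ K⁴.

T ≈ 377 K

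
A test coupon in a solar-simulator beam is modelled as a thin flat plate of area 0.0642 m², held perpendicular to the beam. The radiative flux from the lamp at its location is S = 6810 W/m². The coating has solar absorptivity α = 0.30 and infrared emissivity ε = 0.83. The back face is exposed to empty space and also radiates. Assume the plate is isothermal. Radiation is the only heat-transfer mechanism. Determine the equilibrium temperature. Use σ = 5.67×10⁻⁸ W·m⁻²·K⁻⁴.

At equilibrium, absorbed power = emitted power.
Absorbing cross-section = A = 0.06420 m²; emitting surface = 2A = 0.1284 m² (ratio 2).
αS·A_cross = εσ·A_surf·T⁴  ⇒  T⁴ = αS/(ε·2σ).
T⁴ = 0.300·6810/(0.83·2·5.67×10⁻⁸) = 2.171×10¹⁰ K⁴.
T = (2.171×10¹⁰)^(1/4).

T ≈ 384 K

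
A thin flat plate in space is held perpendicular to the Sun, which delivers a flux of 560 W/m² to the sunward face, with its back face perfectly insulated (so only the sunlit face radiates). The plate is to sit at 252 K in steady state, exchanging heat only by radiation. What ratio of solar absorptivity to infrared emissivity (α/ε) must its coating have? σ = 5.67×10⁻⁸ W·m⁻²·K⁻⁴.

Balance: αS·A = εσ·1A·T⁴ ⇒ α/ε = σT⁴/S.
α/ε = 5.67×10⁻⁸·(252)⁴/560 = 5.67×10⁻⁸·4.033×10⁹/560.

α/ε ≈ 0.408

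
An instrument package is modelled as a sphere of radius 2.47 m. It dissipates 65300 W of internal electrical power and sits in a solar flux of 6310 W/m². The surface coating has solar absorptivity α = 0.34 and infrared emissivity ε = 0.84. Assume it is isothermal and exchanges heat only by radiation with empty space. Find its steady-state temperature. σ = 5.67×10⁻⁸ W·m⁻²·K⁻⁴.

At steady state, absorbed solar power + internal power = radiated power.
Absorbed: α·S·A_cross = 0.34·6310·19.17 = 41120 W (cross-section πr²).
Total input = 41120 + 65300 = 1.064×10⁵ W.
Radiated: εσ·A_surf·T⁴ with A_surf = 4πr² = 76.67 m².
T⁴ = 1.064×10⁵/(0.84·5.67×10⁻⁸·76.67) = 2.914×10¹⁰ K⁴.

T ≈ 413 K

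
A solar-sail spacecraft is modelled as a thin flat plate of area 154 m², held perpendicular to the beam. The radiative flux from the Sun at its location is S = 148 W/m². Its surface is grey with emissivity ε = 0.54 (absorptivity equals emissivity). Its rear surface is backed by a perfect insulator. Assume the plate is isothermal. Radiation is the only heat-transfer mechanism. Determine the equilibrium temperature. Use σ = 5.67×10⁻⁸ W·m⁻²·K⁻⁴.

T ≈ 226 K

At equilibrium, absorbed power = emitted power.
Absorbing cross-section = A = 154.0 m²; emitting surface = A = 154.0 m² (ratio 1).
εS·A_cross = εσ·A_surf·T⁴  ⇒  T⁴ = S/(1σ)   (ε cancels).
T⁴ = 148/(1·5.67×10⁻⁸) = 2.610×10⁹ K⁴.
T = (2.610×10⁹)^(1/4).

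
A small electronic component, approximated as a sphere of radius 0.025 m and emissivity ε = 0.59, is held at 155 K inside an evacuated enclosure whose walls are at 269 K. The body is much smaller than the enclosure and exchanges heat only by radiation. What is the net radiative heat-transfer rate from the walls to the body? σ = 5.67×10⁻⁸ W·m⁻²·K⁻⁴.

For a small grey body in a large enclosure: P_net = εσA(T_body⁴ − T_wall⁴).
A = 4πr² = 0.007854 m²; T_body⁴ − T_wall⁴ = 5.772×10⁸ − 5.236×10⁹ = -4.659×10⁹ K⁴.
|P_net| = 0.59·5.67×10⁻⁸·0.007854·4.659×10⁹.

P_net ≈ 1.22 W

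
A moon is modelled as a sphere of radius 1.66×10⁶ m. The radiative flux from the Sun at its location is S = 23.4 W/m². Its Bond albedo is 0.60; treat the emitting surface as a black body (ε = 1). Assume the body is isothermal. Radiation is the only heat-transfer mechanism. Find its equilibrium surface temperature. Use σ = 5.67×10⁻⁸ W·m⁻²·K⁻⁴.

At equilibrium, absorbed power = emitted power.
Absorbing cross-section = πr² = 8.657×10¹² m²; emitting surface = 4πr² = 3.463×10¹³ m² (ratio 4).
(1−a)S·A_cross = εσ·A_surf·T⁴  ⇒  T⁴ = (1−a)S/(4σ).
T⁴ = 0.400·23.4/(4·5.67×10⁻⁸) = 4.127×10⁷ K⁴.
T = (4.127×10⁷)^(1/4).

T ≈ 80.2 K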